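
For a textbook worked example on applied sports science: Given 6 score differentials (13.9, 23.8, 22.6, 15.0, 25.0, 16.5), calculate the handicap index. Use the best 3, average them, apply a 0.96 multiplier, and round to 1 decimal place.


All differentials: 13.9, 23.8, 22.6, 15.0, 25.0, 16.5
Sorted: 13.9, 15.0, 16.5, 22.6, 23.8, 25.0
Best 3: 13.9, 15.0, 16.5
Average of best = 45.4 / 3 = 15.1333
Raw index = 15.1333 * 0.96 = 14.528
Handicap index = round(14.528, 1) = 14.5

14.5


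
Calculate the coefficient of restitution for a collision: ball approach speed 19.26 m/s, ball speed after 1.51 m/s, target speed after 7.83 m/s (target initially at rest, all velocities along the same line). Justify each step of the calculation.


e = (v2_after - v1_after) / (v1_before - v2_before)
Numerator = 7.83 - 1.51 = 6.32
Denominator = 19.26 - 0 = 19.26
e = 6.32 / 19.26 = 0.3281

0.3281


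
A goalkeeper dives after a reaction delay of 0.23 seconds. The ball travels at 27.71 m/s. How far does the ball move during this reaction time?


d = v * t
d = 27.71 * 0.23
d = 6.3733 m

6.3733 m


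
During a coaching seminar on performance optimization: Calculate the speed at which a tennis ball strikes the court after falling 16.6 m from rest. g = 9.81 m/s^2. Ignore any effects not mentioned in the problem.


v = sqrt(2 * g * h)
v = sqrt(2 * 9.81 * 16.6)
v = sqrt(325.692) = 18.0469 m/s

18.0469 m/s


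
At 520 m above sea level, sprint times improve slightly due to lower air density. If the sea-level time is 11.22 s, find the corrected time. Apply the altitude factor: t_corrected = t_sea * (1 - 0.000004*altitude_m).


Correction factor = 1 - 0.000004 * 520 = 0.99792
t_corrected = t_sea * factor = 11.22 * 0.99792
t_corrected = 11.1967 s

11.1967 s


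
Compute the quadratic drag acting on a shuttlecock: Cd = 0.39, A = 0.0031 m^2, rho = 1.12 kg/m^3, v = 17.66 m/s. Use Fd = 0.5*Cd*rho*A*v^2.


Fd = 0.5 * Cd * rho * A * v^2
Fd = 0.5 * 0.39 * 1.12 * 0.0031 * 17.66^2
v^2 = 311.8756
Fd = 0.5 * 0.39 * 1.12 * 0.0031 * 311.8756 = 0.2112 N

0.2112 N


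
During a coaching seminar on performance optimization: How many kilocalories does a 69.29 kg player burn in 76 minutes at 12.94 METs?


kcal = MET * mass * time_hr
Convert time: 76 min = 1.2667 hr
kcal = 12.94 * 69.29 * 1.2667
kcal = 1135.7093 kcal

1135.7093 kcal


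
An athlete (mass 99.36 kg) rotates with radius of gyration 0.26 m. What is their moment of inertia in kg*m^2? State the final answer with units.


I = m * k^2
I = 99.36 * 0.26^2
I = 99.36 * 0.0676 = 6.7167 kg*m^2

6.7167 kg*m^2


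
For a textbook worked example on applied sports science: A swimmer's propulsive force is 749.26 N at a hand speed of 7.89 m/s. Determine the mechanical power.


P = F * v
P = 749.26 * 7.89
P = 5911.6614 W

5911.6614 W


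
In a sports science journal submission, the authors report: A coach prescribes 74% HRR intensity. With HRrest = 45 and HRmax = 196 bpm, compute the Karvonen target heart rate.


Target = HRrest + pct*(HRmax - HRrest)
Heart rate reserve = HRmax - HRrest = 196 - 45 = 151 bpm
Fraction = 74% = 0.74
Target = 45 + 0.74 * 151
Target = 45 + 111.74 = 156.74 bpm

156.74 bpm


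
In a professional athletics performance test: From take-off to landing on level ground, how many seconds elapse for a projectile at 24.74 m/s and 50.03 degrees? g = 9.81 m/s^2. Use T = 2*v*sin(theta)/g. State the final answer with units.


T = 2*v*sin(theta)/g
sin(theta) = sin(50.03 deg) = 0.7664
T = 2*24.74*0.7664 / 9.81
T = 37.9205 / 9.81 = 3.8655 s

3.8655 s


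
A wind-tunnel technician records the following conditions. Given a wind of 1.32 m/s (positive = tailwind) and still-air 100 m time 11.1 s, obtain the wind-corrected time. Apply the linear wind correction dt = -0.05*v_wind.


dt = -0.05 * v_wind = -0.05 * 1.32 = -0.066 s
t_corrected = t_still + dt = 11.1 + (-0.066)
t_corrected = 11.034 s

11.034 s


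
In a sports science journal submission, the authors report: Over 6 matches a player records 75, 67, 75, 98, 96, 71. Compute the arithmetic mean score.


Average = sum / n
Sum = 482
Average = 482 / 6 = 80.3333

80.3333


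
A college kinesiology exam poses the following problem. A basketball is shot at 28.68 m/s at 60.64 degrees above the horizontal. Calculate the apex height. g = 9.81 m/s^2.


H = (v*sin(theta))^2 / (2*g)
vy = v*sin(theta) = 28.68 * sin(60.64 deg) = 24.9962 m/s
H = vy^2 / (2*g) = 624.8118 / (2*9.81)
H = 624.8118 / 19.62 = 31.8457 m

31.8457 m


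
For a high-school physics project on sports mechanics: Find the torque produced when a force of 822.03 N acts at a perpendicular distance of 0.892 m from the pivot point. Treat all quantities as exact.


tau = F * d
tau = 822.03 * 0.892
tau = 733.2508 N*m

733.2508 N*m


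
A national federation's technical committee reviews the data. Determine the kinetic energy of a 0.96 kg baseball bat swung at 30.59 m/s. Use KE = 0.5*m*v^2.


KE = 0.5 * m * v^2
KE = 0.5 * 0.96 * 30.59^2
KE = 0.5 * 0.96 * 935.7481 = 449.1591 J

449.1591 J


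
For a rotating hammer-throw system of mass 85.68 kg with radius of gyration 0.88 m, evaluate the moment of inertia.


I = m * k^2
I = 85.68 * 0.88^2
I = 85.68 * 0.7744 = 66.3506 kg*m^2

66.3506 kg*m^2


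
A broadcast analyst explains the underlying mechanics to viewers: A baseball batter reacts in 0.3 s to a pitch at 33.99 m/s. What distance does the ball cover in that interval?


d = v * t
d = 33.99 * 0.3
d = 10.197 m

10.197 m


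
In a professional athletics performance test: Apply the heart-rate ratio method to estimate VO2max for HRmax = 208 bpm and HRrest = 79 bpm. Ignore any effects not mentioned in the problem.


VO2max = 15.3 * HRmax / HRrest
VO2max = 15.3 * 208 / 79
VO2max = 3182.4 / 79 = 40.2835 mL/kg/min

40.2835 mL/kg/min


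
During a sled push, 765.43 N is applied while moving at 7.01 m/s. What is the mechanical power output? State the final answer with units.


P = F * v
P = 765.43 * 7.01
P = 5365.6643 W

5365.6643 W


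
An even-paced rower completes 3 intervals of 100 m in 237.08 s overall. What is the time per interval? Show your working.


Split time = total_time / n_laps = 237.08 / 3
Split time = 79.0267 s per lap

79.0267 s


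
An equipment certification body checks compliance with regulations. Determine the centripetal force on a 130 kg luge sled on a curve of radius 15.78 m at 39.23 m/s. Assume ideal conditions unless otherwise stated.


Fc = m * v^2 / r
v^2 = 39.23^2 = 1538.9929
Fc = 130 * 1538.9929 / 15.78
Fc = 200069.077 / 15.78 = 12678.6487 N

12678.6487 N


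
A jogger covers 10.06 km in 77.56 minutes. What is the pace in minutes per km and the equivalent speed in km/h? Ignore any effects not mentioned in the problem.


Pace = time / distance = 77.56 min / 10.06 km = 7.7097 min/km
Speed = distance / time_in_hours = 10.06 / 1.2927 hr
Speed = 7.7824 km/h

7.7097 min/km, 7.7824 km/h


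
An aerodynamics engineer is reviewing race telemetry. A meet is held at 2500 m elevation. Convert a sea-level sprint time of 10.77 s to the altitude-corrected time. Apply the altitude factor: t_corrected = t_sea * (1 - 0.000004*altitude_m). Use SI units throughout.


Correction factor = 1 - 0.000004 * 2500 = 0.99
t_corrected = t_sea * factor = 10.77 * 0.99
t_corrected = 10.6623 s

10.6623 s


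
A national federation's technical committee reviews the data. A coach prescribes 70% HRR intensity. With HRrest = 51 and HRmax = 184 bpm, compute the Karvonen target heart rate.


Target = HRrest + pct*(HRmax - HRrest)
Heart rate reserve = HRmax - HRrest = 184 - 51 = 133 bpm
Fraction = 70% = 0.7
Target = 51 + 0.7 * 133
Target = 51 + 93.1 = 144.1 bpm

144.1 bpm


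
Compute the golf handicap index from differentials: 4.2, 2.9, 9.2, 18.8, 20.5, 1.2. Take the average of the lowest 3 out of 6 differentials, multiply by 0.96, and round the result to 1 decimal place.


All differentials: 4.2, 2.9, 9.2, 18.8, 20.5, 1.2
Sorted: 1.2, 2.9, 4.2, 9.2, 18.8, 20.5
Best 3: 1.2, 2.9, 4.2
Average of best = 8.3 / 3 = 2.7667
Raw index = 2.7667 * 0.96 = 2.656
Handicap index = round(2.656, 1) = 2.7

2.7


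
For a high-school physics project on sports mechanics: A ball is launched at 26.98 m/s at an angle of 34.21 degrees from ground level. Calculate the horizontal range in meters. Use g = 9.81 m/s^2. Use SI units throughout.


R = v^2 * sin(2*theta) / g
Convert angle to radians: theta = 34.21 deg = 0.5971 rad
sin(2*theta) = sin(1.1942) = 0.9299
R = 26.98^2 * 0.9299 / 9.81
R = 727.9204 * 0.9299 / 9.81 = 69.0007 m

69.0007 m


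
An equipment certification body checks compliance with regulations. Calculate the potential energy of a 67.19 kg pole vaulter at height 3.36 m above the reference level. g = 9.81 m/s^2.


PE = m * g * h
PE = 67.19 * 9.81 * 3.36
PE = 659.1339 * 3.36 = 2214.6899 J

2214.6899 J


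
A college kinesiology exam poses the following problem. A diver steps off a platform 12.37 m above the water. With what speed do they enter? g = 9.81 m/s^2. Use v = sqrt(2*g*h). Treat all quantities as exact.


v = sqrt(2 * g * h)
v = sqrt(2 * 9.81 * 12.37)
v = sqrt(242.6994) = 15.5788 m/s

15.5788 m/s


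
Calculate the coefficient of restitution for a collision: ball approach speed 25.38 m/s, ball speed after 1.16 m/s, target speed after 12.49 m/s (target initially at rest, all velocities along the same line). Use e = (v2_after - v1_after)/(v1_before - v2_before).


e = (v2_after - v1_after) / (v1_before - v2_before)
Numerator = 12.49 - 1.16 = 11.33
Denominator = 25.38 - 0 = 25.38
e = 11.33 / 25.38 = 0.4464

0.4464


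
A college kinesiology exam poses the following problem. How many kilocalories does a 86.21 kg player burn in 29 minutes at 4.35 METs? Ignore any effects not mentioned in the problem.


kcal = MET * mass * time_hr
Convert time: 29 min = 0.4833 hr
kcal = 4.35 * 86.21 * 0.4833
kcal = 181.2565 kcal

181.2565 kcal


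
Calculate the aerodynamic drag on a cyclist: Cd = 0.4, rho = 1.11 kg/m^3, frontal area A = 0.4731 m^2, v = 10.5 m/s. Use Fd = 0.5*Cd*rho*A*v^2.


Fd = 0.5 * Cd * rho * A * v^2
Fd = 0.5 * 0.4 * 1.11 * 0.4731 * 10.5^2
v^2 = 110.25
Fd = 0.5 * 0.4 * 1.11 * 0.4731 * 110.25 = 11.5794 N

11.5794 N


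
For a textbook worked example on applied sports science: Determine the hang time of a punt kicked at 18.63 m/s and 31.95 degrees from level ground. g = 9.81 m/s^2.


T = 2*v*sin(theta)/g
sin(theta) = sin(31.95 deg) = 0.5292
T = 2*18.63*0.5292 / 9.81
T = 19.7172 / 9.81 = 2.0099 s

2.0099 s


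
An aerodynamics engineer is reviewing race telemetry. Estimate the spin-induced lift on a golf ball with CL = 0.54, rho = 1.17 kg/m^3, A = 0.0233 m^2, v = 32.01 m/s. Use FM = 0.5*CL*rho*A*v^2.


FM = 0.5 * CL * rho * A * v^2
FM = 0.5 * 0.54 * 1.17 * 0.0233 * 32.01^2
v^2 = 1024.6401
FM = 0.5 * 0.54 * 1.17 * 0.0233 * 1024.6401 = 7.5418 N

7.5418 N


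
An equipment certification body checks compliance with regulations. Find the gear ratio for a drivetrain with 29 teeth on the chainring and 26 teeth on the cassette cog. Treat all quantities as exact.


GR = front_teeth / rear_teeth
GR = 29 / 26
GR = 1.1154

1.1154


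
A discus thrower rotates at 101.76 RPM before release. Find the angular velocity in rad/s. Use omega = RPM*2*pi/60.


omega = RPM * 2 * pi / 60
omega = 101.76 * 2 * 3.14159 / 60
omega = 639.3769 / 60 = 10.6563 rad/s

10.6563 rad/s


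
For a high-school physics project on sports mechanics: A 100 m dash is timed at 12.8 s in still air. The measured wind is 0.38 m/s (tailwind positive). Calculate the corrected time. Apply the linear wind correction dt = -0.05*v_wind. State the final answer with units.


dt = -0.05 * v_wind = -0.05 * 0.38 = -0.019 s
t_corrected = t_still + dt = 12.8 + (-0.019)
t_corrected = 12.781 s

12.781 s


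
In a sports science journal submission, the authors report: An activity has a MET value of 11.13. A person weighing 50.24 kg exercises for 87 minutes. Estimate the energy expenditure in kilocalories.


kcal = MET * mass * time_hr
Convert time: 87 min = 1.45 hr
kcal = 11.13 * 50.24 * 1.45
kcal = 810.7982 kcal

810.7982 kcal


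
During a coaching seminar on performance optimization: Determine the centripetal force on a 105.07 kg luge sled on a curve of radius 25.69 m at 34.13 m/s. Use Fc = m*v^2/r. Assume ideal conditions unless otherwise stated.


Fc = m * v^2 / r
v^2 = 34.13^2 = 1164.8569
Fc = 105.07 * 1164.8569 / 25.69
Fc = 122391.5145 / 25.69 = 4764.1695 N

4764.1695 N


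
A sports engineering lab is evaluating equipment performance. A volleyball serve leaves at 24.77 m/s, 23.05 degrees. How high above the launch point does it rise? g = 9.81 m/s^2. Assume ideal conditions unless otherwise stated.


H = (v*sin(theta))^2 / (2*g)
vy = v*sin(theta) = 24.77 * sin(23.05 deg) = 9.6983 m/s
H = vy^2 / (2*g) = 94.0571 / (2*9.81)
H = 94.0571 / 19.62 = 4.7939 m

4.7939 m


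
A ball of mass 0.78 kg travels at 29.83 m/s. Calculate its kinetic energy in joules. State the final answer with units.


KE = 0.5 * m * v^2
KE = 0.5 * 0.78 * 29.83^2
KE = 0.5 * 0.78 * 889.8289 = 347.0333 J

347.0333 J


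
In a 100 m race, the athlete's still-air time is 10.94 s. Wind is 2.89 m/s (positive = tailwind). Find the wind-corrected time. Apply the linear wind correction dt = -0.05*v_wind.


dt = -0.05 * v_wind = -0.05 * 2.89 = -0.1445 s
t_corrected = t_still + dt = 10.94 + (-0.1445)
t_corrected = 10.7955 s

10.7955 s


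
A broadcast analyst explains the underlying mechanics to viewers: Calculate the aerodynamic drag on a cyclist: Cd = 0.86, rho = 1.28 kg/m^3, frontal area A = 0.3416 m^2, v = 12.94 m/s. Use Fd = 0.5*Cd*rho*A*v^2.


Fd = 0.5 * Cd * rho * A * v^2
Fd = 0.5 * 0.86 * 1.28 * 0.3416 * 12.94^2
v^2 = 167.4436
Fd = 0.5 * 0.86 * 1.28 * 0.3416 * 167.4436 = 31.4822 N

31.4822 N


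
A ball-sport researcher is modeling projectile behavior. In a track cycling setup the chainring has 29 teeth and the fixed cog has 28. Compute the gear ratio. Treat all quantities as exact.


GR = front_teeth / rear_teeth
GR = 29 / 28
GR = 1.0357

1.0357


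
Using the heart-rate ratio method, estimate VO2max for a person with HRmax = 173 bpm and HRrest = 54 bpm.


VO2max = 15.3 * HRmax / HRrest
VO2max = 15.3 * 173 / 54
VO2max = 2646.9 / 54 = 49.0167 mL/kg/min

49.0167 mL/kg/min


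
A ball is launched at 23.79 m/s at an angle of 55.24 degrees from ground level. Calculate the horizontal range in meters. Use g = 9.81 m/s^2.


R = v^2 * sin(2*theta) / g
Convert angle to radians: theta = 55.24 deg = 0.9641 rad
sin(2*theta) = sin(1.9282) = 0.9368
R = 23.79^2 * 0.9368 / 9.81
R = 565.9641 * 0.9368 / 9.81 = 54.0461 m

54.0461 m


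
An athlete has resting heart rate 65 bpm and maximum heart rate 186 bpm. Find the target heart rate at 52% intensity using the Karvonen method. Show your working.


Target = HRrest + pct*(HRmax - HRrest)
Heart rate reserve = HRmax - HRrest = 186 - 65 = 121 bpm
Fraction = 52% = 0.52
Target = 65 + 0.52 * 121
Target = 65 + 62.92 = 127.92 bpm

127.92 bpm


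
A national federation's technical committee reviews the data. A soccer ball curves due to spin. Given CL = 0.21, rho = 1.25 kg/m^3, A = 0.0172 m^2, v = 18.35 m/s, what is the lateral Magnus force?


FM = 0.5 * CL * rho * A * v^2
FM = 0.5 * 0.21 * 1.25 * 0.0172 * 18.35^2
v^2 = 336.7225
FM = 0.5 * 0.21 * 1.25 * 0.0172 * 336.7225 = 0.7602 N

0.7602 N


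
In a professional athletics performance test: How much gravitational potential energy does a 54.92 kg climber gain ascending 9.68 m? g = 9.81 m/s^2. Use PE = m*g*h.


PE = m * g * h
PE = 54.92 * 9.81 * 9.68
PE = 538.7652 * 9.68 = 5215.2471 J

5215.2471 J


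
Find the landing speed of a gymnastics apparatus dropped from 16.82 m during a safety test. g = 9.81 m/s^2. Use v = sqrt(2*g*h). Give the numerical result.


v = sqrt(2 * g * h)
v = sqrt(2 * 9.81 * 16.82)
v = sqrt(330.0084) = 18.1661 m/s

18.1661 m/s


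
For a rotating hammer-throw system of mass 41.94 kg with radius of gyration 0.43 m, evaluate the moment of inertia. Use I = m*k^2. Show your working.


I = m * k^2
I = 41.94 * 0.43^2
I = 41.94 * 0.1849 = 7.7547 kg*m^2

7.7547 kg*m^2


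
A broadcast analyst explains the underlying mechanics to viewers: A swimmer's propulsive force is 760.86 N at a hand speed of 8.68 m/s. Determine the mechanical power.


P = F * v
P = 760.86 * 8.68
P = 6604.2648 W

6604.2648 W


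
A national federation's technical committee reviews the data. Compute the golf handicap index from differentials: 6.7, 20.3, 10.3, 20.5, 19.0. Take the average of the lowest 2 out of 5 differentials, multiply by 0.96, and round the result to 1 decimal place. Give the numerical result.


All differentials: 6.7, 20.3, 10.3, 20.5, 19.0
Sorted: 6.7, 10.3, 19.0, 20.3, 20.5
Best 2: 6.7, 10.3
Average of best = 17 / 2 = 8.5
Raw index = 8.5 * 0.96 = 8.16
Handicap index = round(8.16, 1) = 8.2

8.2


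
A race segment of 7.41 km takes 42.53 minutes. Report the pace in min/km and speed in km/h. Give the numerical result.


Pace = time / distance = 42.53 min / 7.41 km = 5.7395 min/km
Speed = distance / time_in_hours = 7.41 / 0.7088 hr
Speed = 10.4538 km/h

5.7395 min/km, 10.4538 km/h


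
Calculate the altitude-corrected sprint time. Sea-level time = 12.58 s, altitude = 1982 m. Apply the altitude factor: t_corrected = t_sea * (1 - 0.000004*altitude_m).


Correction factor = 1 - 0.000004 * 1982 = 0.992072
t_corrected = t_sea * factor = 12.58 * 0.992072
t_corrected = 12.4803 s

12.4803 s


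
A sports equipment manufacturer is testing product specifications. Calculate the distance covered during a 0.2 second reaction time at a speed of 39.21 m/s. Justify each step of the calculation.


d = v * t
d = 39.21 * 0.2
d = 7.842 m

7.842 m


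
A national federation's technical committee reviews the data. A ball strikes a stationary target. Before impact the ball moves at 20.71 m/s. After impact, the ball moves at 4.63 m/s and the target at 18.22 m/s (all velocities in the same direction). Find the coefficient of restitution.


e = (v2_after - v1_after) / (v1_before - v2_before)
Numerator = 18.22 - 4.63 = 13.59
Denominator = 20.71 - 0 = 20.71
e = 13.59 / 20.71 = 0.6562

0.6562


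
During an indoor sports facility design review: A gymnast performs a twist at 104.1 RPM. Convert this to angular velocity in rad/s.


omega = RPM * 2 * pi / 60
omega = 104.1 * 2 * 3.14159 / 60
omega = 654.0796 / 60 = 10.9013 rad/s

10.9013 rad/s


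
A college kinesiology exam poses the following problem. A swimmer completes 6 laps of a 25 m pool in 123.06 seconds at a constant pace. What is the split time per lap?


Split time = total_time / n_laps = 123.06 / 6
Split time = 20.51 s per lap

20.51 s


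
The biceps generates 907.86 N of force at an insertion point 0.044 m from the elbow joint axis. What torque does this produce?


tau = F * d
tau = 907.86 * 0.044
tau = 39.9458 N*m

39.9458 N*m


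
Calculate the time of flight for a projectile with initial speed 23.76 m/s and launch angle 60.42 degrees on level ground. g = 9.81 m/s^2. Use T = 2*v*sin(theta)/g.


T = 2*v*sin(theta)/g
sin(theta) = sin(60.42 deg) = 0.8697
T = 2*23.76*0.8697 / 9.81
T = 41.3266 / 9.81 = 4.2127 s

4.2127 s


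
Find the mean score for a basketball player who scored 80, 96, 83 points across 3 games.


Average = sum / n
Sum = 259
Average = 259 / 3 = 86.3333

86.3333


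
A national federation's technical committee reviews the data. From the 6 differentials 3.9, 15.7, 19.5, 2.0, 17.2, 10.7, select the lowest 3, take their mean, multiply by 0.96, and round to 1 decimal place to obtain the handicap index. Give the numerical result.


All differentials: 3.9, 15.7, 19.5, 2.0, 17.2, 10.7
Sorted: 2.0, 3.9, 10.7, 15.7, 17.2, 19.5
Best 3: 2.0, 3.9, 10.7
Average of best = 16.6 / 3 = 5.5333
Raw index = 5.5333 * 0.96 = 5.312
Handicap index = round(5.312, 1) = 5.3

5.3


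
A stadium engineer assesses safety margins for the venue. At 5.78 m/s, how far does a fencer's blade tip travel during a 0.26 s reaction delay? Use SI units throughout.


d = v * t
d = 5.78 * 0.26
d = 1.5028 m

1.5028 m


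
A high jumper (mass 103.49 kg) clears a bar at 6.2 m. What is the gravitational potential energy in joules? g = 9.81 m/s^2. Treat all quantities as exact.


PE = m * g * h
PE = 103.49 * 9.81 * 6.2
PE = 1015.2369 * 6.2 = 6294.4688 J

6294.4688 J


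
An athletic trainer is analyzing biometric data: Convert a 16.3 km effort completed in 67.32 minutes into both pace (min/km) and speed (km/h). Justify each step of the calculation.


Pace = time / distance = 67.32 min / 16.3 km = 4.1301 min/km
Speed = distance / time_in_hours = 16.3 / 1.122 hr
Speed = 14.5276 km/h

4.1301 min/km, 14.5276 km/h


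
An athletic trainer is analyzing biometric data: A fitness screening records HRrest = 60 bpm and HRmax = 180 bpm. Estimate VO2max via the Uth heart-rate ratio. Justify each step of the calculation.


VO2max = 15.3 * HRmax / HRrest
VO2max = 15.3 * 180 / 60
VO2max = 2754 / 60 = 45.9 mL/kg/min

45.9 mL/kg/min


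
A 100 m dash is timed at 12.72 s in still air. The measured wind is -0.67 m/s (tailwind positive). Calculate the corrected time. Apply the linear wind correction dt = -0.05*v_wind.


dt = -0.05 * v_wind = -0.05 * -0.67 = 0.0335 s
t_corrected = t_still + dt = 12.72 + (0.0335)
t_corrected = 12.7535 s

12.7535 s


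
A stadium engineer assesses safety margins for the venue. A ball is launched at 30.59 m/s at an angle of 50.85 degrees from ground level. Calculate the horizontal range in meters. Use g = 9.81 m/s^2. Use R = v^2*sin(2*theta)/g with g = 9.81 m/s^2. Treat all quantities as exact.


R = v^2 * sin(2*theta) / g
Convert angle to radians: theta = 50.85 deg = 0.8875 rad
sin(2*theta) = sin(1.775) = 0.9792
R = 30.59^2 * 0.9792 / 9.81
R = 935.7481 * 0.9792 / 9.81 = 93.4053 m

93.4053 m


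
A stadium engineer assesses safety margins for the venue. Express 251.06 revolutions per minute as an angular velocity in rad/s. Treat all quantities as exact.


omega = RPM * 2 * pi / 60
omega = 251.06 * 2 * 3.14159 / 60
omega = 1577.4565 / 60 = 26.2909 rad/s

26.2909 rad/s


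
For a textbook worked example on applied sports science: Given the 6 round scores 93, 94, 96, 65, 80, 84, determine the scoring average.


Average = sum / n
Sum = 512
Average = 512 / 6 = 85.3333

85.3333


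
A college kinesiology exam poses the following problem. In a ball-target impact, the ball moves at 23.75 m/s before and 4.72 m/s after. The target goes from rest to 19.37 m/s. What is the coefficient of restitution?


e = (v2_after - v1_after) / (v1_before - v2_before)
Numerator = 19.37 - 4.72 = 14.65
Denominator = 23.75 - 0 = 23.75
e = 14.65 / 23.75 = 0.6168

0.6168


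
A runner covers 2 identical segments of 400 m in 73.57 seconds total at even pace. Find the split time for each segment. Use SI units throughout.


Split time = total_time / n_laps = 73.57 / 2
Split time = 36.785 s per lap

36.785 s


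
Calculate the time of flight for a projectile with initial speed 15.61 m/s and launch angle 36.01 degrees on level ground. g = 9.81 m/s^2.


T = 2*v*sin(theta)/g
sin(theta) = sin(36.01 deg) = 0.5879
T = 2*15.61*0.5879 / 9.81
T = 18.3551 / 9.81 = 1.8711 s

1.8711 s


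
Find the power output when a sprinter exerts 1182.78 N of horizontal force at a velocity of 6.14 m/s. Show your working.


P = F * v
P = 1182.78 * 6.14
P = 7262.2692 W

7262.2692 W


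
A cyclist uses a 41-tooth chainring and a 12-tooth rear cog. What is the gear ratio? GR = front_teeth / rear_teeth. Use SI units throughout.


GR = front_teeth / rear_teeth
GR = 41 / 12
GR = 3.4167

3.4167


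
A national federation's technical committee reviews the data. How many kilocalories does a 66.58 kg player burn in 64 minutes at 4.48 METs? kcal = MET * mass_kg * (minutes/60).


kcal = MET * mass * time_hr
Convert time: 64 min = 1.0667 hr
kcal = 4.48 * 66.58 * 1.0667
kcal = 318.1636 kcal

318.1636 kcal


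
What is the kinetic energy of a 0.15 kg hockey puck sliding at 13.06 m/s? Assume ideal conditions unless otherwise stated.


KE = 0.5 * m * v^2
KE = 0.5 * 0.15 * 13.06^2
KE = 0.5 * 0.15 * 170.5636 = 12.7923 J

12.7923 J


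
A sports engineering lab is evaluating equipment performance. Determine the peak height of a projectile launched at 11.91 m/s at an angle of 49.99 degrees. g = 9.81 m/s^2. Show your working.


H = (v*sin(theta))^2 / (2*g)
vy = v*sin(theta) = 11.91 * sin(49.99 deg) = 9.1223 m/s
H = vy^2 / (2*g) = 83.2155 / (2*9.81)
H = 83.2155 / 19.62 = 4.2414 m

4.2414 m


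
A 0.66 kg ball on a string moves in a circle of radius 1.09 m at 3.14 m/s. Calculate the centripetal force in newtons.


Fc = m * v^2 / r
v^2 = 3.14^2 = 9.8596
Fc = 0.66 * 9.8596 / 1.09
Fc = 6.5073 / 1.09 = 5.97 N

5.97 N


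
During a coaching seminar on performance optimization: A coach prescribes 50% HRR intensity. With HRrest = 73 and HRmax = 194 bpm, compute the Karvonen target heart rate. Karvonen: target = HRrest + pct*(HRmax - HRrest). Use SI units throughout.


Target = HRrest + pct*(HRmax - HRrest)
Heart rate reserve = HRmax - HRrest = 194 - 73 = 121 bpm
Fraction = 50% = 0.5
Target = 73 + 0.5 * 121
Target = 73 + 60.5 = 133.5 bpm

133.5 bpm


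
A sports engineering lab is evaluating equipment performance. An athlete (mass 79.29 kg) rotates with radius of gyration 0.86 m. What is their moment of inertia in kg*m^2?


I = m * k^2
I = 79.29 * 0.86^2
I = 79.29 * 0.7396 = 58.6429 kg*m^2

58.6429 kg*m^2


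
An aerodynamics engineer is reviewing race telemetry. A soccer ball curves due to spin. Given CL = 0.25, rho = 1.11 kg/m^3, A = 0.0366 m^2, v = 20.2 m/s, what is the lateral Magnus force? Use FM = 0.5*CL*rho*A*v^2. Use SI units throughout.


FM = 0.5 * CL * rho * A * v^2
FM = 0.5 * 0.25 * 1.11 * 0.0366 * 20.2^2
v^2 = 408.04
FM = 0.5 * 0.25 * 1.11 * 0.0366 * 408.04 = 2.0721 N

2.0721 N


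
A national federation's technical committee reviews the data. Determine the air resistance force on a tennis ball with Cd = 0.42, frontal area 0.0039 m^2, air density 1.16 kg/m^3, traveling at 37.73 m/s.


Fd = 0.5 * Cd * rho * A * v^2
Fd = 0.5 * 0.42 * 1.16 * 0.0039 * 37.73^2
v^2 = 1423.5529
Fd = 0.5 * 0.42 * 1.16 * 0.0039 * 1423.5529 = 1.3524 N

1.3524 N


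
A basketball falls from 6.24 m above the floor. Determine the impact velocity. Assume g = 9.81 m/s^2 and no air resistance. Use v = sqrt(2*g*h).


v = sqrt(2 * g * h)
v = sqrt(2 * 9.81 * 6.24)
v = sqrt(122.4288) = 11.0648 m/s

11.0648 m/s


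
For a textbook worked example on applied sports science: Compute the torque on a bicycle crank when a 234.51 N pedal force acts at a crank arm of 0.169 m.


tau = F * d
tau = 234.51 * 0.169
tau = 39.6322 N*m

39.6322 N*m


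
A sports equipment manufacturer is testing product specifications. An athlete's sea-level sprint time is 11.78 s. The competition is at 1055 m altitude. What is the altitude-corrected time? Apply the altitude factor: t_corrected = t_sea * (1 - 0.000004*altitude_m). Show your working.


Correction factor = 1 - 0.000004 * 1055 = 0.99578
t_corrected = t_sea * factor = 11.78 * 0.99578
t_corrected = 11.7303 s

11.7303 s


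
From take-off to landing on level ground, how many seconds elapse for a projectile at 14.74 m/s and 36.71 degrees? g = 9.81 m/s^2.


T = 2*v*sin(theta)/g
sin(theta) = sin(36.71 deg) = 0.5978
T = 2*14.74*0.5978 / 9.81
T = 17.6221 / 9.81 = 1.7963 s

1.7963 s


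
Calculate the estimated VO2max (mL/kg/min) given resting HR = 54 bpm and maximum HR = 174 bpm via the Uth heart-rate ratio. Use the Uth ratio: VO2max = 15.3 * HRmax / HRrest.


VO2max = 15.3 * HRmax / HRrest
VO2max = 15.3 * 174 / 54
VO2max = 2662.2 / 54 = 49.3 mL/kg/min

49.3 mL/kg/min


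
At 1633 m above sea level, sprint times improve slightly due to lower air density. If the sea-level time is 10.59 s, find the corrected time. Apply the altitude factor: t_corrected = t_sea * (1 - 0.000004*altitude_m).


Correction factor = 1 - 0.000004 * 1633 = 0.993468
t_corrected = t_sea * factor = 10.59 * 0.993468
t_corrected = 10.5208 s

10.5208 s


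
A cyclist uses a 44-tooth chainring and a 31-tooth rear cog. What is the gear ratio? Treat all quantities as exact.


GR = front_teeth / rear_teeth
GR = 44 / 31
GR = 1.4194

1.4194


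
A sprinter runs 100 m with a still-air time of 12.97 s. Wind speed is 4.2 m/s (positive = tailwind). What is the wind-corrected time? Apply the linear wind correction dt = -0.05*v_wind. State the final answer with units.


dt = -0.05 * v_wind = -0.05 * 4.2 = -0.21 s
t_corrected = t_still + dt = 12.97 + (-0.21)
t_corrected = 12.76 s

12.76 s


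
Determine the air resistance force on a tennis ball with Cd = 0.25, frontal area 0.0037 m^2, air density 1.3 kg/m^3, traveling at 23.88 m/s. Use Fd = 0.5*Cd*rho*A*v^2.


Fd = 0.5 * Cd * rho * A * v^2
Fd = 0.5 * 0.25 * 1.3 * 0.0037 * 23.88^2
v^2 = 570.2544
Fd = 0.5 * 0.25 * 1.3 * 0.0037 * 570.2544 = 0.3429 N

0.3429 N


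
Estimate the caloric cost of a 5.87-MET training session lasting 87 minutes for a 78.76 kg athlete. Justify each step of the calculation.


kcal = MET * mass * time_hr
Convert time: 87 min = 1.45 hr
kcal = 5.87 * 78.76 * 1.45
kcal = 670.3657 kcal

670.3657 kcal


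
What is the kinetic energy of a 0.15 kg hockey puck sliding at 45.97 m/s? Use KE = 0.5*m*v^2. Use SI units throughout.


KE = 0.5 * m * v^2
KE = 0.5 * 0.15 * 45.97^2
KE = 0.5 * 0.15 * 2113.2409 = 158.4931 J

158.4931 J


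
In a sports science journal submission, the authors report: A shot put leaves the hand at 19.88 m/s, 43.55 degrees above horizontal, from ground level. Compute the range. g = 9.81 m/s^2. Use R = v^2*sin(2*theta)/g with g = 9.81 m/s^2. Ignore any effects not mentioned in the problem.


R = v^2 * sin(2*theta) / g
Convert angle to radians: theta = 43.55 deg = 0.7601 rad
sin(2*theta) = sin(1.5202) = 0.9987
R = 19.88^2 * 0.9987 / 9.81
R = 395.2144 * 0.9987 / 9.81 = 40.2353 m

40.2353 m


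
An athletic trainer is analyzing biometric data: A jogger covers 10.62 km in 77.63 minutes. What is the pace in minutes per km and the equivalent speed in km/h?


Pace = time / distance = 77.63 min / 10.62 km = 7.3098 min/km
Speed = distance / time_in_hours = 10.62 / 1.2938 hr
Speed = 8.2082 km/h

7.3098 min/km, 8.2082 km/h


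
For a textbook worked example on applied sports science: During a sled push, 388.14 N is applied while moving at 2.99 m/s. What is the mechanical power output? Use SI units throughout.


P = F * v
P = 388.14 * 2.99
P = 1160.5386 W

1160.5386 W


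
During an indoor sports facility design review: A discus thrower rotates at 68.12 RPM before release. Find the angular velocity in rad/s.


omega = RPM * 2 * pi / 60
omega = 68.12 * 2 * 3.14159 / 60
omega = 428.0106 / 60 = 7.1335 rad/s

7.1335 rad/s


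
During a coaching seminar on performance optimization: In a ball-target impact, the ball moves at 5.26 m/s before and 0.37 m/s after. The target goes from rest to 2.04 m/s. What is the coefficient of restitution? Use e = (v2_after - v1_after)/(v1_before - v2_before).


e = (v2_after - v1_after) / (v1_before - v2_before)
Numerator = 2.04 - 0.37 = 1.67
Denominator = 5.26 - 0 = 5.26
e = 1.67 / 5.26 = 0.3175

0.3175


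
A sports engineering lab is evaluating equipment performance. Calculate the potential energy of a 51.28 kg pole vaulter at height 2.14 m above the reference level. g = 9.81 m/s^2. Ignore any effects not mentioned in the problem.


PE = m * g * h
PE = 51.28 * 9.81 * 2.14
PE = 503.0568 * 2.14 = 1076.5416 J

1076.5416 J


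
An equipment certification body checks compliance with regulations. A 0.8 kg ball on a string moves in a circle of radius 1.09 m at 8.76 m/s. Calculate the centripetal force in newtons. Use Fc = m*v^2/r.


Fc = m * v^2 / r
v^2 = 8.76^2 = 76.7376
Fc = 0.8 * 76.7376 / 1.09
Fc = 61.3901 / 1.09 = 56.3212 N

56.3212 N


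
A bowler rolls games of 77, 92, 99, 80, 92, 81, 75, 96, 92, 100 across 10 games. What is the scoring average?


Average = sum / n
Sum = 884
Average = 884 / 10 = 88.4

88.4


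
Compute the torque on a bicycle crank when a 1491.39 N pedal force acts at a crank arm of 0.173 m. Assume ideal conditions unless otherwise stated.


tau = F * d
tau = 1491.39 * 0.173
tau = 258.0105 N*m

258.0105 N*m


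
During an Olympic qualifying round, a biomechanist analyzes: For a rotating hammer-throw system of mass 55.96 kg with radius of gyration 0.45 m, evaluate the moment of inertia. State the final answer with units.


I = m * k^2
I = 55.96 * 0.45^2
I = 55.96 * 0.2025 = 11.3319 kg*m^2

11.3319 kg*m^2


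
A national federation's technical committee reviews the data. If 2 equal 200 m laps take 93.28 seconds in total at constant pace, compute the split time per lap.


Split time = total_time / n_laps = 93.28 / 2
Split time = 46.64 s per lap

46.64 s


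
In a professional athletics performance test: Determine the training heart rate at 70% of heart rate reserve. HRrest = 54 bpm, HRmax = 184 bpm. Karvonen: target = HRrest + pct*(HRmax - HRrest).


Target = HRrest + pct*(HRmax - HRrest)
Heart rate reserve = HRmax - HRrest = 184 - 54 = 130 bpm
Fraction = 70% = 0.7
Target = 54 + 0.7 * 130
Target = 54 + 91 = 145 bpm

145 bpm


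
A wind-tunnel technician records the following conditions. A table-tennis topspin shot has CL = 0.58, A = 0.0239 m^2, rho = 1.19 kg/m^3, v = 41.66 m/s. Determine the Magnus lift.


FM = 0.5 * CL * rho * A * v^2
FM = 0.5 * 0.58 * 1.19 * 0.0239 * 41.66^2
v^2 = 1735.5556
FM = 0.5 * 0.58 * 1.19 * 0.0239 * 1735.5556 = 14.3147 N

14.3147 N


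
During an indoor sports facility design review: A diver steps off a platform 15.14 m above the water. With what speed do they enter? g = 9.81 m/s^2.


v = sqrt(2 * g * h)
v = sqrt(2 * 9.81 * 15.14)
v = sqrt(297.0468) = 17.235 m/s

17.235 m/s


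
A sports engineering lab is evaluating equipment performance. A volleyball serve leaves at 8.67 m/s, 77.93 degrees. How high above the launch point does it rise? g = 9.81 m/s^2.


H = (v*sin(theta))^2 / (2*g)
vy = v*sin(theta) = 8.67 * sin(77.93 deg) = 8.4783 m/s
H = vy^2 / (2*g) = 71.8821 / (2*9.81)
H = 71.8821 / 19.62 = 3.6637 m

3.6637 m


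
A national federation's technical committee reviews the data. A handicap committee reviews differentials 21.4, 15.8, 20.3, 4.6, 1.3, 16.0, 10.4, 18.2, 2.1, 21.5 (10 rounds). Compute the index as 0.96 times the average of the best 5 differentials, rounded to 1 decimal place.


All differentials: 21.4, 15.8, 20.3, 4.6, 1.3, 16.0, 10.4, 18.2, 2.1, 21.5
Sorted: 1.3, 2.1, 4.6, 10.4, 15.8, 16.0, 18.2, 20.3, 21.4, 21.5
Best 5: 1.3, 2.1, 4.6, 10.4, 15.8
Average of best = 34.2 / 5 = 6.84
Raw index = 6.84 * 0.96 = 6.5664
Handicap index = round(6.5664, 1) = 6.6

6.6


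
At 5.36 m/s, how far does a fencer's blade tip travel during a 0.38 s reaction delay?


d = v * t
d = 5.36 * 0.38
d = 2.0368 m

2.0368 m


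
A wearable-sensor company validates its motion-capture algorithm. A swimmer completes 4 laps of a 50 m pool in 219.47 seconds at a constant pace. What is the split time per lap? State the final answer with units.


Split time = total_time / n_laps = 219.47 / 4
Split time = 54.8675 s per lap

54.8675 s


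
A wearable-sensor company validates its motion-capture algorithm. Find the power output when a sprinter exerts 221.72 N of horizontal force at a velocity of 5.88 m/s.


P = F * v
P = 221.72 * 5.88
P = 1303.7136 W

1303.7136 W


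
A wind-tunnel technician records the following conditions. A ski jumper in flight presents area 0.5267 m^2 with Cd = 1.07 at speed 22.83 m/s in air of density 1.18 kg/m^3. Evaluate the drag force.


Fd = 0.5 * Cd * rho * A * v^2
Fd = 0.5 * 1.07 * 1.18 * 0.5267 * 22.83^2
v^2 = 521.2089
Fd = 0.5 * 1.07 * 1.18 * 0.5267 * 521.2089 = 173.3049 N

173.3049 N


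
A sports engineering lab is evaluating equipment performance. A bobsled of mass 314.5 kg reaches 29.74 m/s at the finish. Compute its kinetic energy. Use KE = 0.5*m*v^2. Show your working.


KE = 0.5 * m * v^2
KE = 0.5 * 314.5 * 29.74^2
KE = 0.5 * 314.5 * 884.4676 = 139082.5301 J

139082.5301 J


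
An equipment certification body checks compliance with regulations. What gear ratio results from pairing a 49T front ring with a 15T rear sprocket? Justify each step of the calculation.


GR = front_teeth / rear_teeth
GR = 49 / 15
GR = 3.2667

3.2667


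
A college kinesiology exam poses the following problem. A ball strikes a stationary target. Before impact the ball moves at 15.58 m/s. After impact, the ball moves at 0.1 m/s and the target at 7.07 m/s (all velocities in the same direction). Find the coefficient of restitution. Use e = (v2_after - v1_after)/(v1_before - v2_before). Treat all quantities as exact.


e = (v2_after - v1_after) / (v1_before - v2_before)
Numerator = 7.07 - 0.1 = 6.97
Denominator = 15.58 - 0 = 15.58
e = 6.97 / 15.58 = 0.4474

0.4474


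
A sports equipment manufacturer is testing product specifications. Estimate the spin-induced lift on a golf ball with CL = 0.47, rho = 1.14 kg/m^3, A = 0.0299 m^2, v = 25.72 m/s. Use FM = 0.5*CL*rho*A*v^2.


FM = 0.5 * CL * rho * A * v^2
FM = 0.5 * 0.47 * 1.14 * 0.0299 * 25.72^2
v^2 = 661.5184
FM = 0.5 * 0.47 * 1.14 * 0.0299 * 661.5184 = 5.2989 N

5.2989 N


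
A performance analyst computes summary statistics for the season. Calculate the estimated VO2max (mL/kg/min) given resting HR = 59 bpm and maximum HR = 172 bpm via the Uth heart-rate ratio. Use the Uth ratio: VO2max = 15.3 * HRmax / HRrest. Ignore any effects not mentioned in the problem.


VO2max = 15.3 * HRmax / HRrest
VO2max = 15.3 * 172 / 59
VO2max = 2631.6 / 59 = 44.6034 mL/kg/min

44.6034 mL/kg/min


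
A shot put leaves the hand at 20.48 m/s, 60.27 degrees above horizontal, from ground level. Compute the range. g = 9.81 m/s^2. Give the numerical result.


R = v^2 * sin(2*theta) / g
Convert angle to radians: theta = 60.27 deg = 1.0519 rad
sin(2*theta) = sin(2.1038) = 0.8613
R = 20.48^2 * 0.8613 / 9.81
R = 419.4304 * 0.8613 / 9.81 = 36.8241 m

36.8241 m


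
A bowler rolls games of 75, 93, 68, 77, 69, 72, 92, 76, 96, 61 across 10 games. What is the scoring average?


Average = sum / n
Sum = 779
Average = 779 / 10 = 77.9

77.9


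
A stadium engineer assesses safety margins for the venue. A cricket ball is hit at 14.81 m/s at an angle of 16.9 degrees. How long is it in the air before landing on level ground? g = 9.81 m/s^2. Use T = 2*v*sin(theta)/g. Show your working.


T = 2*v*sin(theta)/g
sin(theta) = sin(16.9 deg) = 0.2907
T = 2*14.81*0.2907 / 9.81
T = 8.6106 / 9.81 = 0.8777 s

0.8777 s


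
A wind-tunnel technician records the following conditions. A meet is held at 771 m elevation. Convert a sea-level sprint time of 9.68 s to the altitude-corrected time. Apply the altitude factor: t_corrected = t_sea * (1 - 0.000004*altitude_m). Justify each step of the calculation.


Correction factor = 1 - 0.000004 * 771 = 0.996916
t_corrected = t_sea * factor = 9.68 * 0.996916
t_corrected = 9.6501 s

9.6501 s


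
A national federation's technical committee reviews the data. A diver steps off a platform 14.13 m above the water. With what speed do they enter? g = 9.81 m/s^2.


v = sqrt(2 * g * h)
v = sqrt(2 * 9.81 * 14.13)
v = sqrt(277.2306) = 16.6502 m/s

16.6502 m/s


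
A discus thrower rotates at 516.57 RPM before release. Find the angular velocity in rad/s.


omega = RPM * 2 * pi / 60
omega = 516.57 * 2 * 3.14159 / 60
omega = 3245.705 / 60 = 54.0951 rad/s

54.0951 rad/s


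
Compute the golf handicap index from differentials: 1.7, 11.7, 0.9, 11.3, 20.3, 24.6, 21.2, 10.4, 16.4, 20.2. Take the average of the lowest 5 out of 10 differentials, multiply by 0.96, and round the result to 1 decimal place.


All differentials: 1.7, 11.7, 0.9, 11.3, 20.3, 24.6, 21.2, 10.4, 16.4, 20.2
Sorted: 0.9, 1.7, 10.4, 11.3, 11.7, 16.4, 20.2, 20.3, 21.2, 24.6
Best 5: 0.9, 1.7, 10.4, 11.3, 11.7
Average of best = 36 / 5 = 7.2
Raw index = 7.2 * 0.96 = 6.912
Handicap index = round(6.912, 1) = 6.9

6.9
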